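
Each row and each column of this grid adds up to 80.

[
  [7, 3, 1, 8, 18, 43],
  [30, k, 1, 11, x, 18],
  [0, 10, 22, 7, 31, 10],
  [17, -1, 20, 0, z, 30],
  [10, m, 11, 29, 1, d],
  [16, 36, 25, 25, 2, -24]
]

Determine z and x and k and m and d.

Row 4: 17 − 1 + 20 + 0 + 30 = 66, so its missing entry is 80 − 66 = 14.
Column 5: 18 + 31 + 14 + 1 + 2 = 66, so its missing entry is 80 − 66 = 14.
Row 2: 30 + 1 + 11 + 14 + 18 = 74, so its missing entry is 80 − 74 = 6.
Column 6: 43 + 18 + 10 + 30 − 24 = 77, so its missing entry is 80 − 77 = 3.
Row 5: 10 + 11 + 29 + 1 + 3 = 54, so its missing entry is 80 − 54 = 26.

z = 14, x = 14, k = 6, m = 26, d = 3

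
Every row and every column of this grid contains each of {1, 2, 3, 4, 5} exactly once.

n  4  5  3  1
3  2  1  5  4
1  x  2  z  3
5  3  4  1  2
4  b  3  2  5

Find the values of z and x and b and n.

z = 4, x = 5, b = 1, n = 2

For row 3, column 4: column 4 already has {1, 2, 3, 5}; that leaves 4.
Cell (5,2): row 5 already has {2, 3, 4, 5} → 1.
Cell (3,2): row 3 already has {1, 2, 3, 4} → 5.
At (row 1, col 1): row 1 already has {1, 3, 4, 5}, so the value is 2.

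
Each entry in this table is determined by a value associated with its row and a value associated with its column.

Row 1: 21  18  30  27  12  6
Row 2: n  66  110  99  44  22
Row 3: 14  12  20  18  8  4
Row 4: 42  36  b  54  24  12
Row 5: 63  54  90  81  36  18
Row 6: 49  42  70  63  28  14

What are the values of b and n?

b = 60, n = 77

Each row is a constant multiple of every other row — this is a multiplication table with the headers hidden.
Row 4 is 24/12 = 2/1 times row 1, so its entry in column 3 is 30 × 2/1 = 60.
Row 2 is 44/12 = 11/3 times row 1, so its entry in column 1 is 21 × 11/3 = 77.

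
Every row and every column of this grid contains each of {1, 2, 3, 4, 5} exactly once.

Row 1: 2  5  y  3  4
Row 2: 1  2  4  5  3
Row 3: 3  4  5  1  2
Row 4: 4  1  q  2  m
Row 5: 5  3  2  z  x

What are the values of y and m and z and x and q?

At (row 5, col 4): column 4 already has {1, 2, 3, 5}, so the value is 4.
Cell (5,5): row 5 already has {2, 3, 4, 5} → 1.
For row 4, column 5: column 5 already has {1, 2, 3, 4}; that leaves 5.
At (row 1, col 3): row 1 already has {2, 3, 4, 5}, so the value is 1.
Cell (4,3): row 4 already has {1, 2, 4, 5} → 3.

y = 1, m = 5, z = 4, x = 1, q = 3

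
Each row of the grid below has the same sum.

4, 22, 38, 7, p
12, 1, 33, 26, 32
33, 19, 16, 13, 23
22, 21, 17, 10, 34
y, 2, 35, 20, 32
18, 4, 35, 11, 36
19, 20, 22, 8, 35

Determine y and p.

Row 4 sums to 104 and so does row 7; that's the common total.
In row 5 the known cells total 89, leaving 104 − 89 = 15.
In row 1 the known cells total 71, leaving 104 − 71 = 33.

y = 15, p = 33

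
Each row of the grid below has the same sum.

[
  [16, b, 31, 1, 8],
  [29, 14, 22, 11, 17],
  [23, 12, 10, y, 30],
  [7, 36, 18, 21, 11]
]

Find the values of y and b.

y = 18, b = 37

Rows 2 and 4 both add up to 93, so every row sums to 93.
Row 3: 23 + 12 + 10 + 30 = 75, so the missing entry is 93 − 75 = 18.
Row 1: 16 + 31 + 1 + 8 = 56, so the missing entry is 93 − 56 = 37.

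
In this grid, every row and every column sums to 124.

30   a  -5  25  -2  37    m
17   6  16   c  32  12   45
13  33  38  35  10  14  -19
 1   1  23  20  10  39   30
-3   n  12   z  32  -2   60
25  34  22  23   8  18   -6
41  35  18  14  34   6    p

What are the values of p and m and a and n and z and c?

Row 2: 17 + 6 + 16 + 32 + 12 + 45 = 128, so its missing entry is 124 − 128 = -4.
Column 4: 25 − 4 + 35 + 20 + 23 + 14 = 113, so its missing entry is 124 − 113 = 11.
Row 7: 41 + 35 + 18 + 14 + 34 + 6 = 148, so its missing entry is 124 − 148 = -24.
Column 7: 45 − 19 + 30 + 60 − 6 − 24 = 86, so its missing entry is 124 − 86 = 38.
Row 1: 30 − 5 + 25 − 2 + 37 + 38 = 123, so its missing entry is 124 − 123 = 1.
Row 5: -3 + 12 + 11 + 32 − 2 + 60 = 110, so its missing entry is 124 − 110 = 14.

p = -24, m = 38, a = 1, n = 14, z = 11, c = -4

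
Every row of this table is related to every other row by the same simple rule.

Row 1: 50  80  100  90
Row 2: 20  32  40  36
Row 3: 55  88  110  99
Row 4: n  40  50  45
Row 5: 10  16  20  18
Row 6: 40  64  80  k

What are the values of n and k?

n = 25, k = 72

Each row is a constant multiple of every other row — this is a multiplication table with the headers hidden.
Row 4 is 40/80 = 1/2 times row 1, so its entry in column 1 is 50 × 1/2 = 25.
Row 6 is 64/80 = 4/5 times row 1, so its entry in column 4 is 90 × 4/5 = 72.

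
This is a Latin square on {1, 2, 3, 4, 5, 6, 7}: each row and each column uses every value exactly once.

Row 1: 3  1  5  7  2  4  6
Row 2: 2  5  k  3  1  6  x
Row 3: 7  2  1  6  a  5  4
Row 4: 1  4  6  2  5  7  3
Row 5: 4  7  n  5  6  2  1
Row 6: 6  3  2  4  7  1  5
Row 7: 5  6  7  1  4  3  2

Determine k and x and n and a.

At (row 2, col 7): column 7 already has {1, 2, 3, 4, 5, 6}, so the value is 7.
Cell (3,5): row 3 already has {1, 2, 4, 5, 6, 7} → 3.
For row 2, column 3: row 2 already has {1, 2, 3, 5, 6, 7}; that leaves 4.
For row 5, column 3: row 5 already has {1, 2, 4, 5, 6, 7}; that leaves 3.

k = 4, x = 7, n = 3, a = 3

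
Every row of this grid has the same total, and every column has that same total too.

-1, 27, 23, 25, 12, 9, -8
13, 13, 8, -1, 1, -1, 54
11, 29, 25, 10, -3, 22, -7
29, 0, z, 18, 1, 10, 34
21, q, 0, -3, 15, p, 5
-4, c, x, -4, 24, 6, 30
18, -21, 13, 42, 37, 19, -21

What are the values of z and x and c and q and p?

Rows 1 and 2 both sum to 87, so that's the common total.
Column 6 has 9 − 1 + 22 + 10 + 6 + 19 = 65; the blank must be 87 − 65 = 22.
Row 4 has 29 + 0 + 18 + 1 + 10 + 34 = 92; the blank must be 87 − 92 = -5.
Row 5 has 21 + 0 − 3 + 15 + 22 + 5 = 60; the blank must be 87 − 60 = 27.
Column 2 has 27 + 13 + 29 + 0 + 27 − 21 = 75; the blank must be 87 − 75 = 12.
Row 6 has -4 + 12 − 4 + 24 + 6 + 30 = 64; the blank must be 87 − 64 = 23.

z = -5, x = 23, c = 12, q = 27, p = 22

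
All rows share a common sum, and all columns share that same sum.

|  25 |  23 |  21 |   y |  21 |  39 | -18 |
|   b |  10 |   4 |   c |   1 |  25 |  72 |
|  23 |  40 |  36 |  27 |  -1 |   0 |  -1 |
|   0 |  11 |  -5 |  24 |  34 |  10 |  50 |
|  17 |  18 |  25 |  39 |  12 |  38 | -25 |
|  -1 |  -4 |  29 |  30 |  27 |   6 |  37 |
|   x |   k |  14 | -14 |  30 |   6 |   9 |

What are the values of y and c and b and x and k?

y = 13, c = 5, b = 7, x = 53, k = 26

Rows 3 and 4 both sum to 124, so that's the common total.
Column 2: 23 + 10 + 40 + 11 + 18 − 4 = 98, so its missing entry is 124 − 98 = 26.
Row 1: 25 + 23 + 21 + 21 + 39 − 18 = 111, so its missing entry is 124 − 111 = 13.
Row 7: 26 + 14 − 14 + 30 + 6 + 9 = 71, so its missing entry is 124 − 71 = 53.
Column 1: 25 + 23 + 0 + 17 − 1 + 53 = 117, so its missing entry is 124 − 117 = 7.
Row 2: 7 + 10 + 4 + 1 + 25 + 72 = 119, so its missing entry is 124 − 119 = 5.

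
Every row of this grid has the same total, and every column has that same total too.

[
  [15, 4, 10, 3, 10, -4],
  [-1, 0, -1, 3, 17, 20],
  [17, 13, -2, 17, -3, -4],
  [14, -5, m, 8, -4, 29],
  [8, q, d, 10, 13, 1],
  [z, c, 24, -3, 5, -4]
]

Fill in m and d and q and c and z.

m = -4, d = 11, q = -5, c = 31, z = -15

Rows 1 and 2 both sum to 38, so that's the common total.
Column 1: 15 − 1 + 17 + 14 + 8 = 53, so its missing entry is 38 − 53 = -15.
Row 6: -15 + 24 − 3 + 5 − 4 = 7, so its missing entry is 38 − 7 = 31.
Row 4: 14 − 5 + 8 − 4 + 29 = 42, so its missing entry is 38 − 42 = -4.
Column 3: 10 − 1 − 2 − 4 + 24 = 27, so its missing entry is 38 − 27 = 11.
Row 5: 8 + 11 + 10 + 13 + 1 = 43, so its missing entry is 38 − 43 = -5.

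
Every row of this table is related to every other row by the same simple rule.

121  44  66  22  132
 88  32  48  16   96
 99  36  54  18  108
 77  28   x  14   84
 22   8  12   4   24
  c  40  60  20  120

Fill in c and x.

Each row is a constant multiple of every other row — this is a multiplication table with the headers hidden.
Row 6 is 40/44 = 10/11 times row 1, so its entry in column 1 is 121 × 10/11 = 110.
Row 4 is 28/44 = 7/11 times row 1, so its entry in column 3 is 66 × 7/11 = 42.

c = 110, x = 42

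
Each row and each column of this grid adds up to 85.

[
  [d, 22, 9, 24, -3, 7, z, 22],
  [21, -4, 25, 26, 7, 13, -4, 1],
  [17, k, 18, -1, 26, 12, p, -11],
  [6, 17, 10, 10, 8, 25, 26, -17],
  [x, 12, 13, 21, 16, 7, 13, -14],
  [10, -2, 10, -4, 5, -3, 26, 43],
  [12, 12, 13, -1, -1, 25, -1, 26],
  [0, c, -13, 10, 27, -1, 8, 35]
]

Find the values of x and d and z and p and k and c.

The known cells in row 5 total 68, leaving 85 − 68 = 17 for the blank.
The known cells in row 8 total 66, leaving 85 − 66 = 19 for the blank.
The known cells in column 2 total 76, leaving 85 − 76 = 9 for the blank.
The known cells in column 1 total 83, leaving 85 − 83 = 2 for the blank.
The known cells in row 1 total 83, leaving 85 − 83 = 2 for the blank.
The known cells in row 3 total 70, leaving 85 − 70 = 15 for the blank.

x = 17, d = 2, z = 2, p = 15, k = 9, c = 19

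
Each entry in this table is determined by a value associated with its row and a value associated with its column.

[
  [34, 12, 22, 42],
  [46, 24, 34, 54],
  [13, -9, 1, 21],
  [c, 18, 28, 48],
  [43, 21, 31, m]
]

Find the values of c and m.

c = 40, m = 51

The difference between any two rows is the same in every column — this is an addition table with the headers hidden.
Row 4 minus row 1 is 28 − 22 = 6, so its entry in column 1 is 34 + 6 = 40.
Row 5 minus row 1 is 31 − 22 = 9, so its entry in column 4 is 42 + 9 = 51.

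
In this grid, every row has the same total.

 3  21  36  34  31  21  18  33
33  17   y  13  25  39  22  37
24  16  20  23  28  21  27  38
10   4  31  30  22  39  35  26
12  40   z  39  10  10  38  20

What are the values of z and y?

Row 1 sums to 197 and so does row 3; that's the common total.
In row 5 the known cells total 169, leaving 197 − 169 = 28.
In row 2 the known cells total 186, leaving 197 − 186 = 11.

z = 28, y = 11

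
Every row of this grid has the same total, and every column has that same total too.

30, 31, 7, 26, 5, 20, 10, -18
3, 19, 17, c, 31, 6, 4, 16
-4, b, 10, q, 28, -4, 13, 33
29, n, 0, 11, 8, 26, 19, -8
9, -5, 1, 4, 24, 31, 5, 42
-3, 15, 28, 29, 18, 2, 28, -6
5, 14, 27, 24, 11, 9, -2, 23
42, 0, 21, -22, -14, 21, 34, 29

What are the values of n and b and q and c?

n = 26, b = 11, q = 24, c = 15

Rows 1 and 5 both sum to 111, so that's the common total.
The known cells in row 4 total 85, leaving 111 − 85 = 26 for the blank.
The known cells in row 2 total 96, leaving 111 − 96 = 15 for the blank.
The known cells in column 4 total 87, leaving 111 − 87 = 24 for the blank.
The known cells in row 3 total 100, leaving 111 − 100 = 11 for the blank.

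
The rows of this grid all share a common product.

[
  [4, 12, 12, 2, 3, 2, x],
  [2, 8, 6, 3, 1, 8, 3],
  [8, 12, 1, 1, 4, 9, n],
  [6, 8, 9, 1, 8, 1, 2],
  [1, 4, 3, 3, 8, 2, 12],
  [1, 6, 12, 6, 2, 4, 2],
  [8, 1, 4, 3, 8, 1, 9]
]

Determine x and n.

x = 1, n = 2

Rows 4 and 7 each multiply to 6912, so every row has product 6912.
Row 1: 4×12×12×2×3×2 = 6912, so the missing entry is 6912 ÷ 6912 = 1.
Row 3: 8×12×1×1×4×9 = 3456, so the missing entry is 6912 ÷ 3456 = 2.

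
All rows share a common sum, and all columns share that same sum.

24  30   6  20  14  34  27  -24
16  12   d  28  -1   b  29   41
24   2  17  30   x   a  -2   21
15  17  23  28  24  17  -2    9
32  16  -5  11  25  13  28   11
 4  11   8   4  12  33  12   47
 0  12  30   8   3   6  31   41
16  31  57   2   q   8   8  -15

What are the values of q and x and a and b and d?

Rows 1 and 4 both sum to 131, so that's the common total.
The known cells in row 8 total 107, leaving 131 − 107 = 24 for the blank.
The known cells in column 5 total 101, leaving 131 − 101 = 30 for the blank.
The known cells in column 3 total 136, leaving 131 − 136 = -5 for the blank.
The known cells in row 2 total 120, leaving 131 − 120 = 11 for the blank.
The known cells in row 3 total 122, leaving 131 − 122 = 9 for the blank.

q = 24, x = 30, a = 9, b = 11, d = -5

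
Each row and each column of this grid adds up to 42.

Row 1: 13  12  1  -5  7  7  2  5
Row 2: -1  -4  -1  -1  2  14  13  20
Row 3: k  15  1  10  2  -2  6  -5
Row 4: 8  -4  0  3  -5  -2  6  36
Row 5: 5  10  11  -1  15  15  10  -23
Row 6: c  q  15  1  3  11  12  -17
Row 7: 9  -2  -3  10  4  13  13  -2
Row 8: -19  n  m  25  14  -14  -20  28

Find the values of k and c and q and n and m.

k = 15, c = 12, q = 5, n = 10, m = 18

The known cells in row 3 total 27, leaving 42 − 27 = 15 for the blank.
The known cells in column 1 total 30, leaving 42 − 30 = 12 for the blank.
The known cells in row 6 total 37, leaving 42 − 37 = 5 for the blank.
The known cells in column 2 total 32, leaving 42 − 32 = 10 for the blank.
The known cells in row 8 total 24, leaving 42 − 24 = 18 for the blank.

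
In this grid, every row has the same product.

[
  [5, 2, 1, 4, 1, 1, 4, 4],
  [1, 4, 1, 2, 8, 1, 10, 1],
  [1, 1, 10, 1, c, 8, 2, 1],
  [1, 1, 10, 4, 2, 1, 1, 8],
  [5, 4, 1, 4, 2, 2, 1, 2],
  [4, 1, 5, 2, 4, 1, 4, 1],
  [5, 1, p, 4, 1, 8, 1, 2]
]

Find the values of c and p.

c = 4, p = 2

Rows 2 and 5 each multiply to 640, so every row has product 640.
Row 3: 1×1×10×1×8×2×1 = 160, so the missing entry is 640 ÷ 160 = 4.
Row 7: 5×1×4×1×8×1×2 = 320, so the missing entry is 640 ÷ 320 = 2.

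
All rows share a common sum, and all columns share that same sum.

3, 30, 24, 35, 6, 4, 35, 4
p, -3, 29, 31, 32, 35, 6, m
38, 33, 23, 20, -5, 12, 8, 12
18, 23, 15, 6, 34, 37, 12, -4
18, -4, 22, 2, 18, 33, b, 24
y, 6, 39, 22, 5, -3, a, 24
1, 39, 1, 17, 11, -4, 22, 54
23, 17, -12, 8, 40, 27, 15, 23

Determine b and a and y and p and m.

Rows 1 and 3 both sum to 141, so that's the common total.
The known cells in row 5 total 113, leaving 141 − 113 = 28 for the blank.
The known cells in column 8 total 137, leaving 141 − 137 = 4 for the blank.
The known cells in column 7 total 126, leaving 141 − 126 = 15 for the blank.
The known cells in row 6 total 108, leaving 141 − 108 = 33 for the blank.
The known cells in row 2 total 134, leaving 141 − 134 = 7 for the blank.

b = 28, a = 15, y = 33, p = 7, m = 4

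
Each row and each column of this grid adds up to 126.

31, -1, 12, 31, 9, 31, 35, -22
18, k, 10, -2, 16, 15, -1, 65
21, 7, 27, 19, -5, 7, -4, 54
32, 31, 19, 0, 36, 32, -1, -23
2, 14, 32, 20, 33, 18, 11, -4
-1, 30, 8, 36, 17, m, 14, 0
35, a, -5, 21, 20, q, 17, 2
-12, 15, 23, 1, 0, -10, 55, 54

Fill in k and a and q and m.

Row 2: 18 + 10 − 2 + 16 + 15 − 1 + 65 = 121, so its missing entry is 126 − 121 = 5.
Column 2: -1 + 5 + 7 + 31 + 14 + 30 + 15 = 101, so its missing entry is 126 − 101 = 25.
Row 6: -1 + 30 + 8 + 36 + 17 + 14 + 0 = 104, so its missing entry is 126 − 104 = 22.
Row 7: 35 + 25 − 5 + 21 + 20 + 17 + 2 = 115, so its missing entry is 126 − 115 = 11.

k = 5, a = 25, q = 11, m = 22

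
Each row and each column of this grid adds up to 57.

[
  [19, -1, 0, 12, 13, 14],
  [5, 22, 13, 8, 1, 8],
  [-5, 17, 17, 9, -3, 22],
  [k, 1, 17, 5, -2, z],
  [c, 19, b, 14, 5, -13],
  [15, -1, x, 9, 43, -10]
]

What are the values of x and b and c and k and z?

The known cells in column 6 total 21, leaving 57 − 21 = 36 for the blank.
The known cells in row 4 total 57, leaving 57 − 57 = 0 for the blank.
The known cells in column 1 total 34, leaving 57 − 34 = 23 for the blank.
The known cells in row 5 total 48, leaving 57 − 48 = 9 for the blank.
The known cells in row 6 total 56, leaving 57 − 56 = 1 for the blank.

x = 1, b = 9, c = 23, k = 0, z = 36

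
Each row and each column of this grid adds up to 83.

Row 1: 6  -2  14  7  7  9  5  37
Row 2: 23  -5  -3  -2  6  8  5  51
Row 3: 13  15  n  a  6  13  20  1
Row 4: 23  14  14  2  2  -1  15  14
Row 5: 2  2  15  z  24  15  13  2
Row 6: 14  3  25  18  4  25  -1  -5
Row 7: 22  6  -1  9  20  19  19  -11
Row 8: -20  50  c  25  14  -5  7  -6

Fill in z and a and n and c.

z = 10, a = 14, n = 1, c = 18

Row 8 has -20 + 50 + 25 + 14 − 5 + 7 − 6 = 65; the blank must be 83 − 65 = 18.
Column 3 has 14 − 3 + 14 + 15 + 25 − 1 + 18 = 82; the blank must be 83 − 82 = 1.
Row 3 has 13 + 15 + 1 + 6 + 13 + 20 + 1 = 69; the blank must be 83 − 69 = 14.
Row 5 has 2 + 2 + 15 + 24 + 15 + 13 + 2 = 73; the blank must be 83 − 73 = 10.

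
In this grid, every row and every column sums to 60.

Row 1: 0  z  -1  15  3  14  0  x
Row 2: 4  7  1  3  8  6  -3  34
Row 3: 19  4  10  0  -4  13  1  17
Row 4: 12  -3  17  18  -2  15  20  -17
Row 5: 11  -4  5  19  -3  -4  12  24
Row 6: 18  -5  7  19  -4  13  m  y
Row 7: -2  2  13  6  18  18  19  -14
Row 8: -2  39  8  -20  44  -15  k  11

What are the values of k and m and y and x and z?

k = -5, m = 16, y = -4, x = 9, z = 20

The known cells in column 2 total 40, leaving 60 − 40 = 20 for the blank.
The known cells in row 1 total 51, leaving 60 − 51 = 9 for the blank.
The known cells in column 8 total 64, leaving 60 − 64 = -4 for the blank.
The known cells in row 8 total 65, leaving 60 − 65 = -5 for the blank.
The known cells in row 6 total 44, leaving 60 − 44 = 16 for the blank.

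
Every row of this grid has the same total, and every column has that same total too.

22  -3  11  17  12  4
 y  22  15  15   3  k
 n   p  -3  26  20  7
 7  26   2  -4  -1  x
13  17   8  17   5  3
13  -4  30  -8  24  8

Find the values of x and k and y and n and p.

Rows 1 and 5 both sum to 63, so that's the common total.
Column 2: -3 + 22 + 26 + 17 − 4 = 58, so its missing entry is 63 − 58 = 5.
Row 3: 5 − 3 + 26 + 20 + 7 = 55, so its missing entry is 63 − 55 = 8.
Column 1: 22 + 8 + 7 + 13 + 13 = 63, so its missing entry is 63 − 63 = 0.
Row 2: 0 + 22 + 15 + 15 + 3 = 55, so its missing entry is 63 − 55 = 8.
Row 4: 7 + 26 + 2 − 4 − 1 = 30, so its missing entry is 63 − 30 = 33.

x = 33, k = 8, y = 0, n = 8, p = 5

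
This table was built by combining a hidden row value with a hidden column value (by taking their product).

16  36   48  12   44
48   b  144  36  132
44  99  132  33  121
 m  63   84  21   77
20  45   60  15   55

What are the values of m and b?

Each row is a constant multiple of every other row — this is a multiplication table with the headers hidden.
Row 4 is 84/48 = 7/4 times row 1, so its entry in column 1 is 16 × 7/4 = 28.
Row 2 is 144/48 = 3/1 times row 1, so its entry in column 2 is 36 × 3/1 = 108.

m = 28, b = 108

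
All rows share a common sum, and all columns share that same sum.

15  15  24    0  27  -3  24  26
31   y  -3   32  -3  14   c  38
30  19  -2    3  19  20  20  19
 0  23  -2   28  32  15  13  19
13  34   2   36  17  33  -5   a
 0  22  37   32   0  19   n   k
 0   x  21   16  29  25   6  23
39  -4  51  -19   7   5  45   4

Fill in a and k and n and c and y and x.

a = -2, k = 1, n = 17, c = 8, y = 11, x = 8

Rows 1 and 3 both sum to 128, so that's the common total.
Row 7: 0 + 21 + 16 + 29 + 25 + 6 + 23 = 120, so its missing entry is 128 − 120 = 8.
Column 2: 15 + 19 + 23 + 34 + 22 + 8 − 4 = 117, so its missing entry is 128 − 117 = 11.
Row 2: 31 + 11 − 3 + 32 − 3 + 14 + 38 = 120, so its missing entry is 128 − 120 = 8.
Column 7: 24 + 8 + 20 + 13 − 5 + 6 + 45 = 111, so its missing entry is 128 − 111 = 17.
Row 6: 0 + 22 + 37 + 32 + 0 + 19 + 17 = 127, so its missing entry is 128 − 127 = 1.
Row 5: 13 + 34 + 2 + 36 + 17 + 33 − 5 = 130, so its missing entry is 128 − 130 = -2.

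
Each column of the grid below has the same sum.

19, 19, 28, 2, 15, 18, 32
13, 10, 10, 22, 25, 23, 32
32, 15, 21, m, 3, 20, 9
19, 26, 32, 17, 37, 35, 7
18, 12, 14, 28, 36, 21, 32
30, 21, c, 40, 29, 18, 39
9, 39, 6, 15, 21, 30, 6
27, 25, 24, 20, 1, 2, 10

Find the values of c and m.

c = 32, m = 23

Column 2 sums to 167 and so does column 6; that's the common total.
In column 3 the known cells total 135, leaving 167 − 135 = 32.
In column 4 the known cells total 144, leaving 167 − 144 = 23.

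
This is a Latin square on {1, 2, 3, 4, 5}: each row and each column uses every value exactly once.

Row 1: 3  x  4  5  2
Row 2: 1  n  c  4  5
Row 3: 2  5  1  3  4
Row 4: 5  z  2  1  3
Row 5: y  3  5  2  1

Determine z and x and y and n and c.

z = 4, x = 1, y = 4, n = 2, c = 3

At (row 1, col 2): row 1 already has {2, 3, 4, 5}, so the value is 1.
Cell (2,3): column 3 already has {1, 2, 4, 5} → 3.
For row 5, column 1: row 5 already has {1, 2, 3, 5}; that leaves 4.
Cell (4,2): row 4 already has {1, 2, 3, 5} → 4.
Cell (2,2): row 2 already has {1, 3, 4, 5} → 2.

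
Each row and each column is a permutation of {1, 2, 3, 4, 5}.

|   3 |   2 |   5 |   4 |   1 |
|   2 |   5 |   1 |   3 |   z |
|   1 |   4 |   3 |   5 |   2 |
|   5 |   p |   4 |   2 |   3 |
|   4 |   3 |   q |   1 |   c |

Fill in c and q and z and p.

c = 5, q = 2, z = 4, p = 1

At (row 4, col 2): row 4 already has {2, 3, 4, 5}, so the value is 1.
For row 5, column 3: column 3 already has {1, 3, 4, 5}; that leaves 2.
Cell (5,5): row 5 already has {1, 2, 3, 4} → 5.
For row 2, column 5: row 2 already has {1, 2, 3, 5}; that leaves 4.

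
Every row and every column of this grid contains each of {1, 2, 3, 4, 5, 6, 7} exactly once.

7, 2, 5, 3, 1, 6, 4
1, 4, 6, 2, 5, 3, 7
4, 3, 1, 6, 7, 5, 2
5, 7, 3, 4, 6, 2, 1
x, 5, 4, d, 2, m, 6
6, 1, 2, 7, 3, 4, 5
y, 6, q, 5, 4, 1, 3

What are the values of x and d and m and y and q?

x = 3, d = 1, m = 7, y = 2, q = 7

Cell (7,3): column 3 already has {1, 2, 3, 4, 5, 6} → 7.
For row 5, column 4: column 4 already has {2, 3, 4, 5, 6, 7}; that leaves 1.
At (row 5, col 6): column 6 already has {1, 2, 3, 4, 5, 6}, so the value is 7.
For row 5, column 1: row 5 already has {1, 2, 4, 5, 6, 7}; that leaves 3.
At (row 7, col 1): row 7 already has {1, 3, 4, 5, 6, 7}, so the value is 2.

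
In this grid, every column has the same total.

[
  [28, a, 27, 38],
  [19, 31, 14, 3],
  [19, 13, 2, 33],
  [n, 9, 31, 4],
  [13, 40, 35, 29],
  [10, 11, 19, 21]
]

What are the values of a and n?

a = 24, n = 39

The complete columns each total 128.
Column 2 is missing 128 − 104 = 24 (since 31 + 13 + 9 + 40 + 11 = 104).
Column 1 is missing 128 − 89 = 39 (since 28 + 19 + 19 + 13 + 10 = 89).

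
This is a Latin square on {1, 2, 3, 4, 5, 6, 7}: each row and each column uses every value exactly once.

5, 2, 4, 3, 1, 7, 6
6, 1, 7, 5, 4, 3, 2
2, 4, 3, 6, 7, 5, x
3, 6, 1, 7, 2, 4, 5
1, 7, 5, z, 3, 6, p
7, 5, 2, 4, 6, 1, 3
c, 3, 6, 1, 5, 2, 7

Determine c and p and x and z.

For row 7, column 1: row 7 already has {1, 2, 3, 5, 6, 7}; that leaves 4.
For row 3, column 7: row 3 already has {2, 3, 4, 5, 6, 7}; that leaves 1.
For row 5, column 7: column 7 already has {1, 2, 3, 5, 6, 7}; that leaves 4.
At (row 5, col 4): row 5 already has {1, 3, 4, 5, 6, 7}, so the value is 2.

c = 4, p = 4, x = 1, z = 2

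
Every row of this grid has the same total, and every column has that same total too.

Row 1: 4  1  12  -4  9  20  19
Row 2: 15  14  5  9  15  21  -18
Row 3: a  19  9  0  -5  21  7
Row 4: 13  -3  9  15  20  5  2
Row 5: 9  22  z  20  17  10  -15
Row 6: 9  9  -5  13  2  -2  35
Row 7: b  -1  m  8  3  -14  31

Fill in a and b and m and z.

a = 10, b = 1, m = 33, z = -2

Rows 1 and 2 both sum to 61, so that's the common total.
The known cells in row 3 total 51, leaving 61 − 51 = 10 for the blank.
The known cells in row 5 total 63, leaving 61 − 63 = -2 for the blank.
The known cells in column 3 total 28, leaving 61 − 28 = 33 for the blank.
The known cells in row 7 total 60, leaving 61 − 60 = 1 for the blank.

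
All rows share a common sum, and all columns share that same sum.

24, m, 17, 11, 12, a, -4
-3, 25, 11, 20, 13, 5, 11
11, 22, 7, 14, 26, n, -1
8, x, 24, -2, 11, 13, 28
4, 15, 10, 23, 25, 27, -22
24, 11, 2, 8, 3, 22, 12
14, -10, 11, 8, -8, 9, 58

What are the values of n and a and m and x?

Rows 2 and 5 both sum to 82, so that's the common total.
Row 3 has 11 + 22 + 7 + 14 + 26 − 1 = 79; the blank must be 82 − 79 = 3.
Row 4 has 8 + 24 − 2 + 11 + 13 + 28 = 82; the blank must be 82 − 82 = 0.
Column 2 has 25 + 22 + 0 + 15 + 11 − 10 = 63; the blank must be 82 − 63 = 19.
Row 1 has 24 + 19 + 17 + 11 + 12 − 4 = 79; the blank must be 82 − 79 = 3.

n = 3, a = 3, m = 19, x = 0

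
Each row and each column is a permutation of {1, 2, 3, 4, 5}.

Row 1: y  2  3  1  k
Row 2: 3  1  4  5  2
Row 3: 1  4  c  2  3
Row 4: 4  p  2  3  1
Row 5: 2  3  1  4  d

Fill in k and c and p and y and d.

k = 4, c = 5, p = 5, y = 5, d = 5

For row 5, column 5: row 5 already has {1, 2, 3, 4}; that leaves 5.
Cell (1,5): column 5 already has {1, 2, 3, 5} → 4.
Cell (1,1): row 1 already has {1, 2, 3, 4} → 5.
Cell (4,2): row 4 already has {1, 2, 3, 4} → 5.
For row 3, column 3: row 3 already has {1, 2, 3, 4}; that leaves 5.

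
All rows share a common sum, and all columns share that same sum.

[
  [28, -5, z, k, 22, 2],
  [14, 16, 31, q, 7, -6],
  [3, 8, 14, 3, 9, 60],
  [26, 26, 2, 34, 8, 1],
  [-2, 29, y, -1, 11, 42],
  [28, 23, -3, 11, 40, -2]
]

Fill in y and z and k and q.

y = 18, z = 35, k = 15, q = 35

Rows 3 and 4 both sum to 97, so that's the common total.
Row 2: 14 + 16 + 31 + 7 − 6 = 62, so its missing entry is 97 − 62 = 35.
Column 4: 35 + 3 + 34 − 1 + 11 = 82, so its missing entry is 97 − 82 = 15.
Row 1: 28 − 5 + 15 + 22 + 2 = 62, so its missing entry is 97 − 62 = 35.
Row 5: -2 + 29 − 1 + 11 + 42 = 79, so its missing entry is 97 − 79 = 18.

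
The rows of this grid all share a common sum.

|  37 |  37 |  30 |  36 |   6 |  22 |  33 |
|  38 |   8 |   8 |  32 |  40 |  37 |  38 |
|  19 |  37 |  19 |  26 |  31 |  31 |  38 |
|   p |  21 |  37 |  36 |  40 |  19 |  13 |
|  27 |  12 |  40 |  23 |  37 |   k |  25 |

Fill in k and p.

Row 1 sums to 201 and so does row 2; that's the common total.
In row 5 the known cells total 164, leaving 201 − 164 = 37.
In row 4 the known cells total 166, leaving 201 − 166 = 35.

k = 37, p = 35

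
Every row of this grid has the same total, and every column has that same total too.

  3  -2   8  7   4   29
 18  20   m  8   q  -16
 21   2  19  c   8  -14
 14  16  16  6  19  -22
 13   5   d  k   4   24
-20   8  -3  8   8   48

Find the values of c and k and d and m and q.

c = 13, k = 7, d = -4, m = 13, q = 6

Rows 1 and 4 both sum to 49, so that's the common total.
Column 5 has 4 + 8 + 19 + 4 + 8 = 43; the blank must be 49 − 43 = 6.
Row 2 has 18 + 20 + 8 + 6 − 16 = 36; the blank must be 49 − 36 = 13.
Column 3 has 8 + 13 + 19 + 16 − 3 = 53; the blank must be 49 − 53 = -4.
Row 5 has 13 + 5 − 4 + 4 + 24 = 42; the blank must be 49 − 42 = 7.
Row 3 has 21 + 2 + 19 + 8 − 14 = 36; the blank must be 49 − 36 = 13.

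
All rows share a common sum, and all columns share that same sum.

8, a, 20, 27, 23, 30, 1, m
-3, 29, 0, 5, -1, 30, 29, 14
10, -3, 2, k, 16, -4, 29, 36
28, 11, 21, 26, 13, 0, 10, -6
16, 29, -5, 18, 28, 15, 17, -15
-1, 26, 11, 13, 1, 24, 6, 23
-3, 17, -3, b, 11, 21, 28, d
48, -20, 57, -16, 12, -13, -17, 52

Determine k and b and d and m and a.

Rows 2 and 4 both sum to 103, so that's the common total.
Column 2: 29 − 3 + 11 + 29 + 26 + 17 − 20 = 89, so its missing entry is 103 − 89 = 14.
Row 1: 8 + 14 + 20 + 27 + 23 + 30 + 1 = 123, so its missing entry is 103 − 123 = -20.
Row 3: 10 − 3 + 2 + 16 − 4 + 29 + 36 = 86, so its missing entry is 103 − 86 = 17.
Column 8: -20 + 14 + 36 − 6 − 15 + 23 + 52 = 84, so its missing entry is 103 − 84 = 19.
Row 7: -3 + 17 − 3 + 11 + 21 + 28 + 19 = 90, so its missing entry is 103 − 90 = 13.

k = 17, b = 13, d = 19, m = -20, a = 14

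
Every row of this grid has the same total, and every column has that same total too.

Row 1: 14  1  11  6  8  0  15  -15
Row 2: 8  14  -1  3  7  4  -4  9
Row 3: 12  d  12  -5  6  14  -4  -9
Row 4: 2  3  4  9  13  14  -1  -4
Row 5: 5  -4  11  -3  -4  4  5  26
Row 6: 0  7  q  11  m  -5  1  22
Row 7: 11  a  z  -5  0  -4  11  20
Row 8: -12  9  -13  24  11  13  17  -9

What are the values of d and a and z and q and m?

d = 14, a = -4, z = 11, q = 5, m = -1

Rows 1 and 2 both sum to 40, so that's the common total.
The known cells in row 3 total 26, leaving 40 − 26 = 14 for the blank.
The known cells in column 2 total 44, leaving 40 − 44 = -4 for the blank.
The known cells in row 7 total 29, leaving 40 − 29 = 11 for the blank.
The known cells in column 5 total 41, leaving 40 − 41 = -1 for the blank.
The known cells in row 6 total 35, leaving 40 − 35 = 5 for the blank.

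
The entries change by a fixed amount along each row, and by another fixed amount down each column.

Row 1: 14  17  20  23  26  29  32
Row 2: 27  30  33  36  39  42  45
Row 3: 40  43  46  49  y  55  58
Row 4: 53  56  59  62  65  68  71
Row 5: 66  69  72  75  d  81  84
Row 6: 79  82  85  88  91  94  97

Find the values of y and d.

y = 52, d = 78

Along each row the entries change by 3 per step; down each column they change by 13.
Row 3: from 40 at column 1, stepping by 3 to column 5 gives 52.
Row 5: from 66 at column 1, stepping by 3 to column 5 gives 78.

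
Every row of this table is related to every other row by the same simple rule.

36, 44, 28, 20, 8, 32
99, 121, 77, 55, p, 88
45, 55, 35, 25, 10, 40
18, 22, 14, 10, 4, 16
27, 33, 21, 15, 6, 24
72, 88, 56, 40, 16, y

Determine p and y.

p = 22, y = 64

Each row is a constant multiple of every other row — this is a multiplication table with the headers hidden.
Row 2 is 55/20 = 11/4 times row 1, so its entry in column 5 is 8 × 11/4 = 22.
Row 6 is 40/20 = 2/1 times row 1, so its entry in column 6 is 32 × 2/1 = 64.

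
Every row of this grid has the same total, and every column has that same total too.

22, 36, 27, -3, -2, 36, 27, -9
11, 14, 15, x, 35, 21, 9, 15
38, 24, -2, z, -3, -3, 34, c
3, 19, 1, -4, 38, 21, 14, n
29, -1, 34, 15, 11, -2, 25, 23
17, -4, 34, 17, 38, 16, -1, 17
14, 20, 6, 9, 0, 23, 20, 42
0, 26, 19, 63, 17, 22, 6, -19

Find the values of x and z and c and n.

Rows 1 and 5 both sum to 134, so that's the common total.
Row 4 has 3 + 19 + 1 − 4 + 38 + 21 + 14 = 92; the blank must be 134 − 92 = 42.
Row 2 has 11 + 14 + 15 + 35 + 21 + 9 + 15 = 120; the blank must be 134 − 120 = 14.
Column 4 has -3 + 14 − 4 + 15 + 17 + 9 + 63 = 111; the blank must be 134 − 111 = 23.
Row 3 has 38 + 24 − 2 + 23 − 3 − 3 + 34 = 111; the blank must be 134 − 111 = 23.

x = 14, z = 23, c = 23, n = 42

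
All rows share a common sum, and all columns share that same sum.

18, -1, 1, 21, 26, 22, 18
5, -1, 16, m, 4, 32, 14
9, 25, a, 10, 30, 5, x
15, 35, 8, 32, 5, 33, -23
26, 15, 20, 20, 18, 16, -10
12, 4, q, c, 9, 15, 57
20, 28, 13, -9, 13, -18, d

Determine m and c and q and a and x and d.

m = 35, c = -4, q = 12, a = 35, x = -9, d = 58

Rows 1 and 4 both sum to 105, so that's the common total.
Row 7: 20 + 28 + 13 − 9 + 13 − 18 = 47, so its missing entry is 105 − 47 = 58.
Column 7: 18 + 14 − 23 − 10 + 57 + 58 = 114, so its missing entry is 105 − 114 = -9.
Row 3: 9 + 25 + 10 + 30 + 5 − 9 = 70, so its missing entry is 105 − 70 = 35.
Row 2: 5 − 1 + 16 + 4 + 32 + 14 = 70, so its missing entry is 105 − 70 = 35.
Column 4: 21 + 35 + 10 + 32 + 20 − 9 = 109, so its missing entry is 105 − 109 = -4.
Row 6: 12 + 4 − 4 + 9 + 15 + 57 = 93, so its missing entry is 105 − 93 = 12.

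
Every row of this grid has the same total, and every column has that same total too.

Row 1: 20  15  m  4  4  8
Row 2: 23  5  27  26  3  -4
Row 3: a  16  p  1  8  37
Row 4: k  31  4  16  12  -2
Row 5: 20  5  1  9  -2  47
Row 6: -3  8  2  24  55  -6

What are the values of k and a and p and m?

Rows 2 and 5 both sum to 80, so that's the common total.
The known cells in row 1 total 51, leaving 80 − 51 = 29 for the blank.
The known cells in column 3 total 63, leaving 80 − 63 = 17 for the blank.
The known cells in row 3 total 79, leaving 80 − 79 = 1 for the blank.
The known cells in row 4 total 61, leaving 80 − 61 = 19 for the blank.

k = 19, a = 1, p = 17, m = 29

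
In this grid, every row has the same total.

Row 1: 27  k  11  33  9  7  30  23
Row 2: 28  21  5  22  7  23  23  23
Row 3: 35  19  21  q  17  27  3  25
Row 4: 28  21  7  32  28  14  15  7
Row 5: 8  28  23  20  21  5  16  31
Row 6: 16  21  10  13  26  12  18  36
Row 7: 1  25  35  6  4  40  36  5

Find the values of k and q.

k = 12, q = 5

The complete rows each total 152.
Row 1 is missing 152 − 140 = 12 (since 27 + 11 + 33 + 9 + 7 + 30 + 23 = 140).
Row 3 is missing 152 − 147 = 5 (since 35 + 19 + 21 + 17 + 27 + 3 + 25 = 147).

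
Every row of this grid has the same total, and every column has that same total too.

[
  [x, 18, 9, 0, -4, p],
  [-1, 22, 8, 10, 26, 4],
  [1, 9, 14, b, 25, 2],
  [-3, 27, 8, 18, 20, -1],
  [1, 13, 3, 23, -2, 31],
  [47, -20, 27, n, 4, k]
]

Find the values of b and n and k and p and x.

Rows 2 and 4 both sum to 69, so that's the common total.
The known cells in column 1 total 45, leaving 69 − 45 = 24 for the blank.
The known cells in row 3 total 51, leaving 69 − 51 = 18 for the blank.
The known cells in row 1 total 47, leaving 69 − 47 = 22 for the blank.
The known cells in column 6 total 58, leaving 69 − 58 = 11 for the blank.
The known cells in row 6 total 69, leaving 69 − 69 = 0 for the blank.

b = 18, n = 0, k = 11, p = 22, x = 24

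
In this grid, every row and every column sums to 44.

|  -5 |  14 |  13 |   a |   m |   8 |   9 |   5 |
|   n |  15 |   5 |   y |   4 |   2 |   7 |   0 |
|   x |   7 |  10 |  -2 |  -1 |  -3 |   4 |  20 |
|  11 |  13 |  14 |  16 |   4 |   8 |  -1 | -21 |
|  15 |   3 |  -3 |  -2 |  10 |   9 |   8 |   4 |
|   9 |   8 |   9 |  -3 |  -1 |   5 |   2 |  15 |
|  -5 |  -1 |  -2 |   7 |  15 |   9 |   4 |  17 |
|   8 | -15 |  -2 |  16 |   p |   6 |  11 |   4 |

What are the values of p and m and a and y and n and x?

The known cells in row 8 total 28, leaving 44 − 28 = 16 for the blank.
The known cells in column 5 total 47, leaving 44 − 47 = -3 for the blank.
The known cells in row 1 total 41, leaving 44 − 41 = 3 for the blank.
The known cells in row 3 total 35, leaving 44 − 35 = 9 for the blank.
The known cells in column 1 total 42, leaving 44 − 42 = 2 for the blank.
The known cells in row 2 total 35, leaving 44 − 35 = 9 for the blank.

p = 16, m = -3, a = 3, y = 9, n = 2, x = 9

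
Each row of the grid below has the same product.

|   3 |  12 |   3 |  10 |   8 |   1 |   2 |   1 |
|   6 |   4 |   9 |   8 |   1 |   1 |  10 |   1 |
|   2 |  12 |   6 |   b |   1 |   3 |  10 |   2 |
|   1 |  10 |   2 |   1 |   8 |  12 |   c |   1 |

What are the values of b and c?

Rows 1 and 2 each multiply to 17280, so every row has product 17280.
Row 3: 2×12×6×1×3×10×2 = 8640, so the missing entry is 17280 ÷ 8640 = 2.
Row 4: 1×10×2×1×8×12×1 = 1920, so the missing entry is 17280 ÷ 1920 = 9.

b = 2, c = 9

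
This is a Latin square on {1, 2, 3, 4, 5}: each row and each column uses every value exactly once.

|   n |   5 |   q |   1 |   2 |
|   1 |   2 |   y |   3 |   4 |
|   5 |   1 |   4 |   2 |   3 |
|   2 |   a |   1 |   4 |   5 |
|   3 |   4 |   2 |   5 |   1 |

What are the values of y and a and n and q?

At (row 4, col 2): row 4 already has {1, 2, 4, 5}, so the value is 3.
For row 2, column 3: row 2 already has {1, 2, 3, 4}; that leaves 5.
Cell (1,3): column 3 already has {1, 2, 4, 5} → 3.
Cell (1,1): row 1 already has {1, 2, 3, 5} → 4.

y = 5, a = 3, n = 4, q = 3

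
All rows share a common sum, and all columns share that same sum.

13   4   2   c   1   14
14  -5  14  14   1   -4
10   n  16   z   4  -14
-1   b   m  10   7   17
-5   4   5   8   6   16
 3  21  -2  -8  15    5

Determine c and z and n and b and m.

c = 0, z = 10, n = 8, b = 2, m = -1

Rows 2 and 5 both sum to 34, so that's the common total.
The known cells in row 1 total 34, leaving 34 − 34 = 0 for the blank.
The known cells in column 4 total 24, leaving 34 − 24 = 10 for the blank.
The known cells in row 3 total 26, leaving 34 − 26 = 8 for the blank.
The known cells in column 2 total 32, leaving 34 − 32 = 2 for the blank.
The known cells in row 4 total 35, leaving 34 − 35 = -1 for the blank.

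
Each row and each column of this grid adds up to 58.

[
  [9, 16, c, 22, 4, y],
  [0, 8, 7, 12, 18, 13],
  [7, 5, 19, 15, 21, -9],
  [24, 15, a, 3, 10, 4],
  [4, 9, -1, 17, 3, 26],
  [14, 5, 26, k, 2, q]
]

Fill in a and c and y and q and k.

Column 4 has 22 + 12 + 15 + 3 + 17 = 69; the blank must be 58 − 69 = -11.
Row 6 has 14 + 5 + 26 − 11 + 2 = 36; the blank must be 58 − 36 = 22.
Column 6 has 13 − 9 + 4 + 26 + 22 = 56; the blank must be 58 − 56 = 2.
Row 1 has 9 + 16 + 22 + 4 + 2 = 53; the blank must be 58 − 53 = 5.
Row 4 has 24 + 15 + 3 + 10 + 4 = 56; the blank must be 58 − 56 = 2.

a = 2, c = 5, y = 2, q = 22, k = -11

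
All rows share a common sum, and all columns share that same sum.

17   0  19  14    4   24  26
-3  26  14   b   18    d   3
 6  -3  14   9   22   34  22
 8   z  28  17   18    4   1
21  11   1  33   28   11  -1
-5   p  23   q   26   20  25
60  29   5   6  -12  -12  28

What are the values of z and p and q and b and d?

z = 28, p = 13, q = 2, b = 23, d = 23

Rows 1 and 3 both sum to 104, so that's the common total.
Column 6: 24 + 34 + 4 + 11 + 20 − 12 = 81, so its missing entry is 104 − 81 = 23.
Row 4: 8 + 28 + 17 + 18 + 4 + 1 = 76, so its missing entry is 104 − 76 = 28.
Column 2: 0 + 26 − 3 + 28 + 11 + 29 = 91, so its missing entry is 104 − 91 = 13.
Row 6: -5 + 13 + 23 + 26 + 20 + 25 = 102, so its missing entry is 104 − 102 = 2.
Row 2: -3 + 26 + 14 + 18 + 23 + 3 = 81, so its missing entry is 104 − 81 = 23.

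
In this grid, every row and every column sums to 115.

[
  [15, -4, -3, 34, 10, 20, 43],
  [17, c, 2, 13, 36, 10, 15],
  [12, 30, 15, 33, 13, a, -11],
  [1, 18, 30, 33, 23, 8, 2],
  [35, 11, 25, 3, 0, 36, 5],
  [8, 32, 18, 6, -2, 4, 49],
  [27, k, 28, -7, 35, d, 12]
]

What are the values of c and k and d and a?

Row 2 has 17 + 2 + 13 + 36 + 10 + 15 = 93; the blank must be 115 − 93 = 22.
Column 2 has -4 + 22 + 30 + 18 + 11 + 32 = 109; the blank must be 115 − 109 = 6.
Row 3 has 12 + 30 + 15 + 33 + 13 − 11 = 92; the blank must be 115 − 92 = 23.
Row 7 has 27 + 6 + 28 − 7 + 35 + 12 = 101; the blank must be 115 − 101 = 14.

c = 22, k = 6, d = 14, a = 23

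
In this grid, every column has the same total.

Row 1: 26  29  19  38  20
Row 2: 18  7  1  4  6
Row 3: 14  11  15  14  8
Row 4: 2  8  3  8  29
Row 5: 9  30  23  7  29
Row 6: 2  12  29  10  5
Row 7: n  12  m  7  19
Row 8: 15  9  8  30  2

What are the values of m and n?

m = 20, n = 32

Columns 4 and 5 both add up to 118, so every column sums to 118.
Column 3: 19 + 1 + 15 + 3 + 23 + 29 + 8 = 98, so the missing entry is 118 − 98 = 20.
Column 1: 26 + 18 + 14 + 2 + 9 + 2 + 15 = 86, so the missing entry is 118 − 86 = 32.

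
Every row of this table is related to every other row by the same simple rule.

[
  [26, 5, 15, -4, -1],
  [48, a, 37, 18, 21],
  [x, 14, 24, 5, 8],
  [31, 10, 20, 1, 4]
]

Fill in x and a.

The difference between any two rows is the same in every column — this is an addition table with the headers hidden.
Row 3 minus row 1 is 5 − (-4) = 9, so its entry in column 1 is 26 + 9 = 35.
Row 2 minus row 1 is 18 − (-4) = 22, so its entry in column 2 is 5 + 22 = 27.

x = 35, a = 27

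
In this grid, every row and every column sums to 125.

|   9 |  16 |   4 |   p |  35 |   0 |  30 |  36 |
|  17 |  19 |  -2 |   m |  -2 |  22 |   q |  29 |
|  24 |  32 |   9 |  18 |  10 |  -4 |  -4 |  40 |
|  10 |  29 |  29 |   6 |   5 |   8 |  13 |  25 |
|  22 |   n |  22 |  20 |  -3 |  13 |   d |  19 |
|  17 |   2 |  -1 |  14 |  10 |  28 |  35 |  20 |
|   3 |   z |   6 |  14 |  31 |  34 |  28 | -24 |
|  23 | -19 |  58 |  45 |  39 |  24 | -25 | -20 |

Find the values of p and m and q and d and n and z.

p = -5, m = 13, q = 29, d = 19, n = 13, z = 33

The known cells in row 7 total 92, leaving 125 − 92 = 33 for the blank.
The known cells in column 2 total 112, leaving 125 − 112 = 13 for the blank.
The known cells in row 5 total 106, leaving 125 − 106 = 19 for the blank.
The known cells in row 1 total 130, leaving 125 − 130 = -5 for the blank.
The known cells in column 7 total 96, leaving 125 − 96 = 29 for the blank.
The known cells in row 2 total 112, leaving 125 − 112 = 13 for the blank.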